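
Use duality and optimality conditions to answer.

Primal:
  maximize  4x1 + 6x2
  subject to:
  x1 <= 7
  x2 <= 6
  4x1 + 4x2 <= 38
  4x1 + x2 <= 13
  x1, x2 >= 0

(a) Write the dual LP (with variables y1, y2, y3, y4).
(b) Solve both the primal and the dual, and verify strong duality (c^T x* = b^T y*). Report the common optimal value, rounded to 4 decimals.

The standard primal-dual pair for 'max c^T x s.t. A x <= b, x >= 0' is:
  Dual:  min b^T y  s.t.  A^T y >= c,  y >= 0.

So the dual LP is:
  minimize  7y1 + 6y2 + 38y3 + 13y4
  subject to:
    y1 + 4y3 + 4y4 >= 4
    y2 + 4y3 + y4 >= 6
    y1, y2, y3, y4 >= 0

Solving the primal: x* = (1.75, 6).
  primal value c^T x* = 43.
Solving the dual: y* = (0, 5, 0, 1).
  dual value b^T y* = 43.
Strong duality: c^T x* = b^T y*. Confirmed.

43


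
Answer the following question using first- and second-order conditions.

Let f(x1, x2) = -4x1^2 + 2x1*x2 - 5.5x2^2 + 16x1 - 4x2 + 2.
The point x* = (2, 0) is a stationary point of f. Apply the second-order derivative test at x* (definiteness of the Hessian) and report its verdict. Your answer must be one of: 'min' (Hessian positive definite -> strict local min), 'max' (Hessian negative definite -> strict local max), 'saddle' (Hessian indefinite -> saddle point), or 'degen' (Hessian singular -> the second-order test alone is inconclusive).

Compute the Hessian H = grad^2 f:
  H = [[-8, 2], [2, -11]]
Verify stationarity: grad f(x*) = H x* + g = (0, 0).
Eigenvalues of H: -12, -7.
Both eigenvalues < 0, so H is negative definite -> x* is a strict local max.

max


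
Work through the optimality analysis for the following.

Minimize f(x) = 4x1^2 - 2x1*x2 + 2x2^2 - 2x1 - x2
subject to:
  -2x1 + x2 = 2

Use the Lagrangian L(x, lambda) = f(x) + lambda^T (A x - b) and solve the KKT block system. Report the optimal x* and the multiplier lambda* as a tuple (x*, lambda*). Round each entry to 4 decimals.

Form the Lagrangian:
  L(x, lambda) = (1/2) x^T Q x + c^T x + lambda^T (A x - b)
Stationarity (grad_x L = 0): Q x + c + A^T lambda = 0.
Primal feasibility: A x = b.

This gives the KKT block system:
  [ Q   A^T ] [ x     ]   [-c ]
  [ A    0  ] [ lambda ] = [ b ]

Solving the linear system:
  x*      = (-0.5, 1)
  lambda* = (-4)
  f(x*)   = 4

x* = (-0.5, 1), lambda* = (-4)


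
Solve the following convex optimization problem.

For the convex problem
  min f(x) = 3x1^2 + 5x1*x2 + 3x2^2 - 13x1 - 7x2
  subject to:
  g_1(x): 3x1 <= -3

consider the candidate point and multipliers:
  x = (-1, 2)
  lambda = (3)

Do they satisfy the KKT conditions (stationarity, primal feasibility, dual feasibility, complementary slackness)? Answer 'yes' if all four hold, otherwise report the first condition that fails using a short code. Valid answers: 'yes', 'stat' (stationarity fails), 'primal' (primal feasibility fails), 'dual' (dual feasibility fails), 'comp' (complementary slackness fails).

Gradient of f: grad f(x) = Q x + c = (-9, 0)
Constraint values g_i(x) = a_i^T x - b_i:
  g_1((-1, 2)) = 0
Stationarity residual: grad f(x) + sum_i lambda_i a_i = (0, 0)
  -> stationarity OK
Primal feasibility (all g_i <= 0): OK
Dual feasibility (all lambda_i >= 0): OK
Complementary slackness (lambda_i * g_i(x) = 0 for all i): OK

Verdict: yes, KKT holds.

yes


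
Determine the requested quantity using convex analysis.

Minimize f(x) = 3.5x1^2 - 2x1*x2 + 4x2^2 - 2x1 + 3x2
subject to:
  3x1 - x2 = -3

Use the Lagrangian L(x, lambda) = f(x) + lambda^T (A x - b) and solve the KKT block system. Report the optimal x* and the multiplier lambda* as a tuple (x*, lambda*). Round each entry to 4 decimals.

Form the Lagrangian:
  L(x, lambda) = (1/2) x^T Q x + c^T x + lambda^T (A x - b)
Stationarity (grad_x L = 0): Q x + c + A^T lambda = 0.
Primal feasibility: A x = b.

This gives the KKT block system:
  [ Q   A^T ] [ x     ]   [-c ]
  [ A    0  ] [ lambda ] = [ b ]

Solving the linear system:
  x*      = (-1.0896, -0.2687)
  lambda* = (3.0299)
  f(x*)   = 5.2313

x* = (-1.0896, -0.2687), lambda* = (3.0299)


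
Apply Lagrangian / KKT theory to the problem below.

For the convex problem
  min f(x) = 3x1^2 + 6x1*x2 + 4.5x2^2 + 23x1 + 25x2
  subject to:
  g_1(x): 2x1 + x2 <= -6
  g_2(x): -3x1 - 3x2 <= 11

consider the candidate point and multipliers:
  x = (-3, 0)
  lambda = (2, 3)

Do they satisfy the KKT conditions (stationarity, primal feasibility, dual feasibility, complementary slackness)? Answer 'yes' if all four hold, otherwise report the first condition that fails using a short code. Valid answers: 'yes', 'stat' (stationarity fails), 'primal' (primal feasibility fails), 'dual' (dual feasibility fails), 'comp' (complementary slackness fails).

Gradient of f: grad f(x) = Q x + c = (5, 7)
Constraint values g_i(x) = a_i^T x - b_i:
  g_1((-3, 0)) = 0
  g_2((-3, 0)) = -2
Stationarity residual: grad f(x) + sum_i lambda_i a_i = (0, 0)
  -> stationarity OK
Primal feasibility (all g_i <= 0): OK
Dual feasibility (all lambda_i >= 0): OK
Complementary slackness (lambda_i * g_i(x) = 0 for all i): FAILS

Verdict: the first failing condition is complementary_slackness -> comp.

comp


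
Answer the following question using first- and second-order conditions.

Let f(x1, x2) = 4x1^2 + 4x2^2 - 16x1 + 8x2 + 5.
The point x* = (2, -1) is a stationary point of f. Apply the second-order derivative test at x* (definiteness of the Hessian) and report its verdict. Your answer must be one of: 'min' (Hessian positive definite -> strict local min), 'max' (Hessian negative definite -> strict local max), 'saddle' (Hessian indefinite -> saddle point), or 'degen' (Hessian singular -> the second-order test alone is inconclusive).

Compute the Hessian H = grad^2 f:
  H = [[8, 0], [0, 8]]
Verify stationarity: grad f(x*) = H x* + g = (0, 0).
Eigenvalues of H: 8, 8.
Both eigenvalues > 0, so H is positive definite -> x* is a strict local min.

min


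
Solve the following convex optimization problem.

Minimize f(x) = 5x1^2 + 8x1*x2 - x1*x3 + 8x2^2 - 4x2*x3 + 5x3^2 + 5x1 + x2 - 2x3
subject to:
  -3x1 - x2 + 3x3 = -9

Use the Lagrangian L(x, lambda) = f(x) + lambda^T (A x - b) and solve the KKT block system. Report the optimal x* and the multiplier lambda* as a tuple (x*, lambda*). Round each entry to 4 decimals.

Form the Lagrangian:
  L(x, lambda) = (1/2) x^T Q x + c^T x + lambda^T (A x - b)
Stationarity (grad_x L = 0): Q x + c + A^T lambda = 0.
Primal feasibility: A x = b.

This gives the KKT block system:
  [ Q   A^T ] [ x     ]   [-c ]
  [ A    0  ] [ lambda ] = [ b ]

Solving the linear system:
  x*      = (1.7204, -0.9953, -1.6114)
  lambda* = (5.2844)
  f(x*)   = 29.1943

x* = (1.7204, -0.9953, -1.6114), lambda* = (5.2844)


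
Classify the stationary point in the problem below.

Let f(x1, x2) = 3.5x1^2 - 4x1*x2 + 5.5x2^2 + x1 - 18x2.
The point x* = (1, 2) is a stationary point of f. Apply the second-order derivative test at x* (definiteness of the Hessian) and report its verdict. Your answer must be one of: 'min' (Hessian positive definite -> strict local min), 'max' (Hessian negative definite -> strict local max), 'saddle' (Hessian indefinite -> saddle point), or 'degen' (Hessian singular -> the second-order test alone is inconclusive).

Compute the Hessian H = grad^2 f:
  H = [[7, -4], [-4, 11]]
Verify stationarity: grad f(x*) = H x* + g = (0, 0).
Eigenvalues of H: 4.5279, 13.4721.
Both eigenvalues > 0, so H is positive definite -> x* is a strict local min.

min


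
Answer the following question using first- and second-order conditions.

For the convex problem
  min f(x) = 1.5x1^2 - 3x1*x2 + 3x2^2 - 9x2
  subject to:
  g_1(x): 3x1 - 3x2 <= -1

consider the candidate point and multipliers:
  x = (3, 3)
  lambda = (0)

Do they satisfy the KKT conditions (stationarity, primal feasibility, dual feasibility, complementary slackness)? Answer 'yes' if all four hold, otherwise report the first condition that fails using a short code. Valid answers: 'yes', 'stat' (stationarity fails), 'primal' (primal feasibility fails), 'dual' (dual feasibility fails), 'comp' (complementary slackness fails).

Gradient of f: grad f(x) = Q x + c = (0, 0)
Constraint values g_i(x) = a_i^T x - b_i:
  g_1((3, 3)) = 1
Stationarity residual: grad f(x) + sum_i lambda_i a_i = (0, 0)
  -> stationarity OK
Primal feasibility (all g_i <= 0): FAILS
Dual feasibility (all lambda_i >= 0): OK
Complementary slackness (lambda_i * g_i(x) = 0 for all i): OK

Verdict: the first failing condition is primal_feasibility -> primal.

primal


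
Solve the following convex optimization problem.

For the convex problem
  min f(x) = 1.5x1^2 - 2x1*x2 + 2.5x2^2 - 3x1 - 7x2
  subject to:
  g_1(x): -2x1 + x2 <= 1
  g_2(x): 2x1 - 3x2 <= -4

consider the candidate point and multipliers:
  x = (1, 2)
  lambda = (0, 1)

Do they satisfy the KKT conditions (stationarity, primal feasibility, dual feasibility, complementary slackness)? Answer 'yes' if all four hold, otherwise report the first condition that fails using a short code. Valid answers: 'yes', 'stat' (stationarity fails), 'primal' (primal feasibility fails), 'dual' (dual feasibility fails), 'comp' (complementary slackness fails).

Gradient of f: grad f(x) = Q x + c = (-4, 1)
Constraint values g_i(x) = a_i^T x - b_i:
  g_1((1, 2)) = -1
  g_2((1, 2)) = 0
Stationarity residual: grad f(x) + sum_i lambda_i a_i = (-2, -2)
  -> stationarity FAILS
Primal feasibility (all g_i <= 0): OK
Dual feasibility (all lambda_i >= 0): OK
Complementary slackness (lambda_i * g_i(x) = 0 for all i): OK

Verdict: the first failing condition is stationarity -> stat.

stat


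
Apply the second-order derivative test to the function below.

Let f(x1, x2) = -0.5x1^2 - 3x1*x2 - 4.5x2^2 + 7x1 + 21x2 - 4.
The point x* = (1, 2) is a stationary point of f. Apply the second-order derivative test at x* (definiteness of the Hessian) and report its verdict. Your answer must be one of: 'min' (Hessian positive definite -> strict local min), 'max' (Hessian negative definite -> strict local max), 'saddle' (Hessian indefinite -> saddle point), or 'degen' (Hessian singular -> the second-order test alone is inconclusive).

Compute the Hessian H = grad^2 f:
  H = [[-1, -3], [-3, -9]]
Verify stationarity: grad f(x*) = H x* + g = (0, 0).
Eigenvalues of H: -10, 0.
H has a zero eigenvalue (singular; negative semidefinite but not definite), so H is neither positive definite, negative definite, nor indefinite. The second-order test alone is inconclusive -> degen.
(Indeed, f is constant along the null direction of H through x*, so x* is not a strict local extremum.)

degen


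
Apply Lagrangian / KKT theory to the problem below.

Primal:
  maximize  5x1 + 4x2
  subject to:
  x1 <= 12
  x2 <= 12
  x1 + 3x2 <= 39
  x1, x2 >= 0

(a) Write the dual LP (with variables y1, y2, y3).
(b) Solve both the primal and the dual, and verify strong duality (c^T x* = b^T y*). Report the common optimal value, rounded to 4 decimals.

The standard primal-dual pair for 'max c^T x s.t. A x <= b, x >= 0' is:
  Dual:  min b^T y  s.t.  A^T y >= c,  y >= 0.

So the dual LP is:
  minimize  12y1 + 12y2 + 39y3
  subject to:
    y1 + y3 >= 5
    y2 + 3y3 >= 4
    y1, y2, y3 >= 0

Solving the primal: x* = (12, 9).
  primal value c^T x* = 96.
Solving the dual: y* = (3.6667, 0, 1.3333).
  dual value b^T y* = 96.
Strong duality: c^T x* = b^T y*. Confirmed.

96


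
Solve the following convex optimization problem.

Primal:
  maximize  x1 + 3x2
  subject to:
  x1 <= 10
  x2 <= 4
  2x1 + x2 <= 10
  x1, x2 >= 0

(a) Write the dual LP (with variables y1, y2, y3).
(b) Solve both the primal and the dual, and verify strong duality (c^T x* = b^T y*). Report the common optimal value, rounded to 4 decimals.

The standard primal-dual pair for 'max c^T x s.t. A x <= b, x >= 0' is:
  Dual:  min b^T y  s.t.  A^T y >= c,  y >= 0.

So the dual LP is:
  minimize  10y1 + 4y2 + 10y3
  subject to:
    y1 + 2y3 >= 1
    y2 + y3 >= 3
    y1, y2, y3 >= 0

Solving the primal: x* = (3, 4).
  primal value c^T x* = 15.
Solving the dual: y* = (0, 2.5, 0.5).
  dual value b^T y* = 15.
Strong duality: c^T x* = b^T y*. Confirmed.

15


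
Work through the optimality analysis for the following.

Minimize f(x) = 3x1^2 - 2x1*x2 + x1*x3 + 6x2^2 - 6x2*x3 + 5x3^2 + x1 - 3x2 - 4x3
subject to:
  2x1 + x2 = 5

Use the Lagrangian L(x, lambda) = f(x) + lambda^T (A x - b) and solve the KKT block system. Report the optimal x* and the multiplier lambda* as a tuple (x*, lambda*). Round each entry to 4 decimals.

Form the Lagrangian:
  L(x, lambda) = (1/2) x^T Q x + c^T x + lambda^T (A x - b)
Stationarity (grad_x L = 0): Q x + c + A^T lambda = 0.
Primal feasibility: A x = b.

This gives the KKT block system:
  [ Q   A^T ] [ x     ]   [-c ]
  [ A    0  ] [ lambda ] = [ b ]

Solving the linear system:
  x*      = (1.7472, 1.5055, 1.1286)
  lambda* = (-4.8004)
  f(x*)   = 8.3592

x* = (1.7472, 1.5055, 1.1286), lambda* = (-4.8004)


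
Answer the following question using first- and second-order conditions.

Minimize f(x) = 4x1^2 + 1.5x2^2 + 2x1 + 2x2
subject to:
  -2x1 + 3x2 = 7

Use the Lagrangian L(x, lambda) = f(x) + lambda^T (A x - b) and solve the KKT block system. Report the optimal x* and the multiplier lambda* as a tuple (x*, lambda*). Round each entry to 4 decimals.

Form the Lagrangian:
  L(x, lambda) = (1/2) x^T Q x + c^T x + lambda^T (A x - b)
Stationarity (grad_x L = 0): Q x + c + A^T lambda = 0.
Primal feasibility: A x = b.

This gives the KKT block system:
  [ Q   A^T ] [ x     ]   [-c ]
  [ A    0  ] [ lambda ] = [ b ]

Solving the linear system:
  x*      = (-0.8571, 1.7619)
  lambda* = (-2.4286)
  f(x*)   = 9.4048

x* = (-0.8571, 1.7619), lambda* = (-2.4286)


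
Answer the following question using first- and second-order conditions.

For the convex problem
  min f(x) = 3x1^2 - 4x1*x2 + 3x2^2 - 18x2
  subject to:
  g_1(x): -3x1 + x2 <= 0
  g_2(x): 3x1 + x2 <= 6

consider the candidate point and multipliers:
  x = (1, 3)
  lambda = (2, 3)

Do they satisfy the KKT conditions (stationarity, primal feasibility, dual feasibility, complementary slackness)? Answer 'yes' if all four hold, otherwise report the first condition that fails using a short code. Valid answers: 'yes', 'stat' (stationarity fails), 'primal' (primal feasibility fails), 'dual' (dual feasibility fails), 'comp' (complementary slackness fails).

Gradient of f: grad f(x) = Q x + c = (-6, -4)
Constraint values g_i(x) = a_i^T x - b_i:
  g_1((1, 3)) = 0
  g_2((1, 3)) = 0
Stationarity residual: grad f(x) + sum_i lambda_i a_i = (-3, 1)
  -> stationarity FAILS
Primal feasibility (all g_i <= 0): OK
Dual feasibility (all lambda_i >= 0): OK
Complementary slackness (lambda_i * g_i(x) = 0 for all i): OK

Verdict: the first failing condition is stationarity -> stat.

stat


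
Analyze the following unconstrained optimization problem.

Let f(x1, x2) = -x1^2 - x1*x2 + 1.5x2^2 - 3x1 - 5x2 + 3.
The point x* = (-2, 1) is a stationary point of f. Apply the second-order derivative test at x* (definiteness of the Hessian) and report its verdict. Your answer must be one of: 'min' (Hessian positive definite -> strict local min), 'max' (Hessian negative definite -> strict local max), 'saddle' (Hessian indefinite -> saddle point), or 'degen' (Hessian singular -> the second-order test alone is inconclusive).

Compute the Hessian H = grad^2 f:
  H = [[-2, -1], [-1, 3]]
Verify stationarity: grad f(x*) = H x* + g = (0, 0).
Eigenvalues of H: -2.1926, 3.1926.
Eigenvalues have mixed signs, so H is indefinite -> x* is a saddle point.

saddle


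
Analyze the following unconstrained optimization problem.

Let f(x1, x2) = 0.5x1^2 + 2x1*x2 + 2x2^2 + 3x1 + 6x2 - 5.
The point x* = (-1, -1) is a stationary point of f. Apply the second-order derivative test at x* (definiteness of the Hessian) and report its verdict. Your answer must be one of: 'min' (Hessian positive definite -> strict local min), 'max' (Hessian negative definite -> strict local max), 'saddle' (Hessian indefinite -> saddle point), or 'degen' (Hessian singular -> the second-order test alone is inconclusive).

Compute the Hessian H = grad^2 f:
  H = [[1, 2], [2, 4]]
Verify stationarity: grad f(x*) = H x* + g = (0, 0).
Eigenvalues of H: 0, 5.
H has a zero eigenvalue (singular; positive semidefinite but not definite), so H is neither positive definite, negative definite, nor indefinite. The second-order test alone is inconclusive -> degen.
(Indeed, f is constant along the null direction of H through x*, so x* is not a strict local extremum.)

degen


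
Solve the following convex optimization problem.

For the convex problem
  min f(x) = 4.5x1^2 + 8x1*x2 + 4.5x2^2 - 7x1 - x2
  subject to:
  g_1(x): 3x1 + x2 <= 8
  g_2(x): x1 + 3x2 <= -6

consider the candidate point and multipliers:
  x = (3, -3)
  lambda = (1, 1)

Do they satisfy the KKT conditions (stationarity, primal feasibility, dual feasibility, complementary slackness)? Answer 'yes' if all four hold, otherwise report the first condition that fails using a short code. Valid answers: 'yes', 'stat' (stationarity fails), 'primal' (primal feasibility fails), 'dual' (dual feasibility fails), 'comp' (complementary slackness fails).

Gradient of f: grad f(x) = Q x + c = (-4, -4)
Constraint values g_i(x) = a_i^T x - b_i:
  g_1((3, -3)) = -2
  g_2((3, -3)) = 0
Stationarity residual: grad f(x) + sum_i lambda_i a_i = (0, 0)
  -> stationarity OK
Primal feasibility (all g_i <= 0): OK
Dual feasibility (all lambda_i >= 0): OK
Complementary slackness (lambda_i * g_i(x) = 0 for all i): FAILS

Verdict: the first failing condition is complementary_slackness -> comp.

comp


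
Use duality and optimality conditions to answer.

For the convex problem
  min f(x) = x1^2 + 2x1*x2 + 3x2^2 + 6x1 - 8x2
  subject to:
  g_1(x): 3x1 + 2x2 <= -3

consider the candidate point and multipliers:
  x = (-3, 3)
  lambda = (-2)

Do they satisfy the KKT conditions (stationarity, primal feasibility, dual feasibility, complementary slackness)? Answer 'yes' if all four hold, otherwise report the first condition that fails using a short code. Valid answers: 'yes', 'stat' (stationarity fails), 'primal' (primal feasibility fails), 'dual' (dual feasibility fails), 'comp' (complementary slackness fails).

Gradient of f: grad f(x) = Q x + c = (6, 4)
Constraint values g_i(x) = a_i^T x - b_i:
  g_1((-3, 3)) = 0
Stationarity residual: grad f(x) + sum_i lambda_i a_i = (0, 0)
  -> stationarity OK
Primal feasibility (all g_i <= 0): OK
Dual feasibility (all lambda_i >= 0): FAILS
Complementary slackness (lambda_i * g_i(x) = 0 for all i): OK

Verdict: the first failing condition is dual_feasibility -> dual.

dual


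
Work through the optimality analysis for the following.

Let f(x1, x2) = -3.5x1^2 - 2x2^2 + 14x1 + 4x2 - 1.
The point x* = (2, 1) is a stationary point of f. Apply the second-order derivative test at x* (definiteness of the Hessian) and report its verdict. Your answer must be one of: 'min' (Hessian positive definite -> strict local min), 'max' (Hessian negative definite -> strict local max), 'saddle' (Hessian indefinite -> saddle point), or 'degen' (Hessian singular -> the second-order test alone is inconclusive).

Compute the Hessian H = grad^2 f:
  H = [[-7, 0], [0, -4]]
Verify stationarity: grad f(x*) = H x* + g = (0, 0).
Eigenvalues of H: -7, -4.
Both eigenvalues < 0, so H is negative definite -> x* is a strict local max.

max


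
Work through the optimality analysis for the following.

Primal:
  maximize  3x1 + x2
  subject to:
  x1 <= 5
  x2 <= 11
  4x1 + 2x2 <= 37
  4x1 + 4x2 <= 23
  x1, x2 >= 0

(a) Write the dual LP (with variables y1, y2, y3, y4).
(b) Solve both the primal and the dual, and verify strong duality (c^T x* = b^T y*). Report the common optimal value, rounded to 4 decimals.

The standard primal-dual pair for 'max c^T x s.t. A x <= b, x >= 0' is:
  Dual:  min b^T y  s.t.  A^T y >= c,  y >= 0.

So the dual LP is:
  minimize  5y1 + 11y2 + 37y3 + 23y4
  subject to:
    y1 + 4y3 + 4y4 >= 3
    y2 + 2y3 + 4y4 >= 1
    y1, y2, y3, y4 >= 0

Solving the primal: x* = (5, 0.75).
  primal value c^T x* = 15.75.
Solving the dual: y* = (2, 0, 0, 0.25).
  dual value b^T y* = 15.75.
Strong duality: c^T x* = b^T y*. Confirmed.

15.75


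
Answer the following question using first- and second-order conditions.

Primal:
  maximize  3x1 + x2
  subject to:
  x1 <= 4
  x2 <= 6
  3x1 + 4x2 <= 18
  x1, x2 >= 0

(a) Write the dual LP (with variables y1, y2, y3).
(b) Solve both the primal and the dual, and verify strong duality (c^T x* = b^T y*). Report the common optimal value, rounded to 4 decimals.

The standard primal-dual pair for 'max c^T x s.t. A x <= b, x >= 0' is:
  Dual:  min b^T y  s.t.  A^T y >= c,  y >= 0.

So the dual LP is:
  minimize  4y1 + 6y2 + 18y3
  subject to:
    y1 + 3y3 >= 3
    y2 + 4y3 >= 1
    y1, y2, y3 >= 0

Solving the primal: x* = (4, 1.5).
  primal value c^T x* = 13.5.
Solving the dual: y* = (2.25, 0, 0.25).
  dual value b^T y* = 13.5.
Strong duality: c^T x* = b^T y*. Confirmed.

13.5


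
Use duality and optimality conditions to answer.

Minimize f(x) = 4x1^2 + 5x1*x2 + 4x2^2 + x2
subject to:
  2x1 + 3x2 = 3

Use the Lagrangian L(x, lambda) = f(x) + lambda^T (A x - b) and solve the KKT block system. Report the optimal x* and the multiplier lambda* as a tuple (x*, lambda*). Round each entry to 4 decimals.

Form the Lagrangian:
  L(x, lambda) = (1/2) x^T Q x + c^T x + lambda^T (A x - b)
Stationarity (grad_x L = 0): Q x + c + A^T lambda = 0.
Primal feasibility: A x = b.

This gives the KKT block system:
  [ Q   A^T ] [ x     ]   [-c ]
  [ A    0  ] [ lambda ] = [ b ]

Solving the linear system:
  x*      = (0.2045, 0.8636)
  lambda* = (-2.9773)
  f(x*)   = 4.8977

x* = (0.2045, 0.8636), lambda* = (-2.9773)


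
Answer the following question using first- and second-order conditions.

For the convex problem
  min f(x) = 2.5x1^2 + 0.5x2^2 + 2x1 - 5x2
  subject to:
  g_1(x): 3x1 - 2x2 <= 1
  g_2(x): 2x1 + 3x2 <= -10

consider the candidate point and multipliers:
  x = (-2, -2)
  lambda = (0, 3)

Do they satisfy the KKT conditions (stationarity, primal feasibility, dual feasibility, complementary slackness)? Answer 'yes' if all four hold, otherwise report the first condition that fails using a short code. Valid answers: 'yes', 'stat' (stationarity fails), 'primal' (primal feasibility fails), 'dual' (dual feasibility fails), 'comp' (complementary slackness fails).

Gradient of f: grad f(x) = Q x + c = (-8, -7)
Constraint values g_i(x) = a_i^T x - b_i:
  g_1((-2, -2)) = -3
  g_2((-2, -2)) = 0
Stationarity residual: grad f(x) + sum_i lambda_i a_i = (-2, 2)
  -> stationarity FAILS
Primal feasibility (all g_i <= 0): OK
Dual feasibility (all lambda_i >= 0): OK
Complementary slackness (lambda_i * g_i(x) = 0 for all i): OK

Verdict: the first failing condition is stationarity -> stat.

stat


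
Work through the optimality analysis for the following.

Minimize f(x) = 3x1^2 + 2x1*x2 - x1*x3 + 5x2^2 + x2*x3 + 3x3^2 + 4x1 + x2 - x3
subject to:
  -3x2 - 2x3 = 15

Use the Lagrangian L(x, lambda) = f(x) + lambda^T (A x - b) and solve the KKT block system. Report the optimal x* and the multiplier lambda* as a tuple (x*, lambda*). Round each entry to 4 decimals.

Form the Lagrangian:
  L(x, lambda) = (1/2) x^T Q x + c^T x + lambda^T (A x - b)
Stationarity (grad_x L = 0): Q x + c + A^T lambda = 0.
Primal feasibility: A x = b.

This gives the KKT block system:
  [ Q   A^T ] [ x     ]   [-c ]
  [ A    0  ] [ lambda ] = [ b ]

Solving the linear system:
  x*      = (-0.1535, -3.0226, -2.9661)
  lambda* = (-10.833)
  f(x*)   = 80.912

x* = (-0.1535, -3.0226, -2.9661), lambda* = (-10.833)


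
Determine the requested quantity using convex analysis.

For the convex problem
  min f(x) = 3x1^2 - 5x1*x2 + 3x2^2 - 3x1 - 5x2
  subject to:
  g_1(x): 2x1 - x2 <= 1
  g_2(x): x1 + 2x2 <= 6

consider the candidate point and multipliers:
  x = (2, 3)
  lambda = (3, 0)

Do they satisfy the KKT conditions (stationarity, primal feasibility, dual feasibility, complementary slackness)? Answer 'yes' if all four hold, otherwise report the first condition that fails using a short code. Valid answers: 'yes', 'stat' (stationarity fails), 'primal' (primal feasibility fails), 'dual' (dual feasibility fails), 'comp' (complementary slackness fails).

Gradient of f: grad f(x) = Q x + c = (-6, 3)
Constraint values g_i(x) = a_i^T x - b_i:
  g_1((2, 3)) = 0
  g_2((2, 3)) = 2
Stationarity residual: grad f(x) + sum_i lambda_i a_i = (0, 0)
  -> stationarity OK
Primal feasibility (all g_i <= 0): FAILS
Dual feasibility (all lambda_i >= 0): OK
Complementary slackness (lambda_i * g_i(x) = 0 for all i): OK

Verdict: the first failing condition is primal_feasibility -> primal.

primal


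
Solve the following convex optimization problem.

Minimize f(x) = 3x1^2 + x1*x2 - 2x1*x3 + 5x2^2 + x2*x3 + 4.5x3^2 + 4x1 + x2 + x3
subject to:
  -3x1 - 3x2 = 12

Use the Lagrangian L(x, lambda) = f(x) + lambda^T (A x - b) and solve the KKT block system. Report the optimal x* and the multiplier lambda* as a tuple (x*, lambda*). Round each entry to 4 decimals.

Form the Lagrangian:
  L(x, lambda) = (1/2) x^T Q x + c^T x + lambda^T (A x - b)
Stationarity (grad_x L = 0): Q x + c + A^T lambda = 0.
Primal feasibility: A x = b.

This gives the KKT block system:
  [ Q   A^T ] [ x     ]   [-c ]
  [ A    0  ] [ lambda ] = [ b ]

Solving the linear system:
  x*      = (-2.9231, -1.0769, -0.641)
  lambda* = (-4.4444)
  f(x*)   = 19.9615

x* = (-2.9231, -1.0769, -0.641), lambda* = (-4.4444)


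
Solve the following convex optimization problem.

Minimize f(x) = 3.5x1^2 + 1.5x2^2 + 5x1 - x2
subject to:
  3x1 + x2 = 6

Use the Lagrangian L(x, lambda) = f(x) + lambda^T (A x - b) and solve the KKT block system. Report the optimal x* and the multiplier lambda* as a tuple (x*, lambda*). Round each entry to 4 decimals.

Form the Lagrangian:
  L(x, lambda) = (1/2) x^T Q x + c^T x + lambda^T (A x - b)
Stationarity (grad_x L = 0): Q x + c + A^T lambda = 0.
Primal feasibility: A x = b.

This gives the KKT block system:
  [ Q   A^T ] [ x     ]   [-c ]
  [ A    0  ] [ lambda ] = [ b ]

Solving the linear system:
  x*      = (1.3529, 1.9412)
  lambda* = (-4.8235)
  f(x*)   = 16.8824

x* = (1.3529, 1.9412), lambda* = (-4.8235)


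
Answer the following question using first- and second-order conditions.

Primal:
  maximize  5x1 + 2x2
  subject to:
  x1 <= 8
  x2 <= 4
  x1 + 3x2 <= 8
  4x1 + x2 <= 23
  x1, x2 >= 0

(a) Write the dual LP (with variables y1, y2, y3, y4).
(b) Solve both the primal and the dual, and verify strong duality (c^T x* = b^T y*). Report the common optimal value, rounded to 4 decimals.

The standard primal-dual pair for 'max c^T x s.t. A x <= b, x >= 0' is:
  Dual:  min b^T y  s.t.  A^T y >= c,  y >= 0.

So the dual LP is:
  minimize  8y1 + 4y2 + 8y3 + 23y4
  subject to:
    y1 + y3 + 4y4 >= 5
    y2 + 3y3 + y4 >= 2
    y1, y2, y3, y4 >= 0

Solving the primal: x* = (5.5455, 0.8182).
  primal value c^T x* = 29.3636.
Solving the dual: y* = (0, 0, 0.2727, 1.1818).
  dual value b^T y* = 29.3636.
Strong duality: c^T x* = b^T y*. Confirmed.

29.3636


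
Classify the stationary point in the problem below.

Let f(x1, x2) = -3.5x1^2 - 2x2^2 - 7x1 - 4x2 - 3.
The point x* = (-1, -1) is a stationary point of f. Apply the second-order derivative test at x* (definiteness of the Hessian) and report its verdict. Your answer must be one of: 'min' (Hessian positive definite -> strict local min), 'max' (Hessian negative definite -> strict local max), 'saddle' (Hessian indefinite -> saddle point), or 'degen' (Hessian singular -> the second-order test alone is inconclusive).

Compute the Hessian H = grad^2 f:
  H = [[-7, 0], [0, -4]]
Verify stationarity: grad f(x*) = H x* + g = (0, 0).
Eigenvalues of H: -7, -4.
Both eigenvalues < 0, so H is negative definite -> x* is a strict local max.

max


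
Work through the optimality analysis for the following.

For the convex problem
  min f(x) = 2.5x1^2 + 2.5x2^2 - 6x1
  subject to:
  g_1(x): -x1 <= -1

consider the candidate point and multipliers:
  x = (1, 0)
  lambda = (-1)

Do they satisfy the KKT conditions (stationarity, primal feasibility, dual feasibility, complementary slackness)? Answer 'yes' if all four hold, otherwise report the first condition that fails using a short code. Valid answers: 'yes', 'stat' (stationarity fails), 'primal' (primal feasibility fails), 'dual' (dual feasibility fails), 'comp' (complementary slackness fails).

Gradient of f: grad f(x) = Q x + c = (-1, 0)
Constraint values g_i(x) = a_i^T x - b_i:
  g_1((1, 0)) = 0
Stationarity residual: grad f(x) + sum_i lambda_i a_i = (0, 0)
  -> stationarity OK
Primal feasibility (all g_i <= 0): OK
Dual feasibility (all lambda_i >= 0): FAILS
Complementary slackness (lambda_i * g_i(x) = 0 for all i): OK

Verdict: the first failing condition is dual_feasibility -> dual.

dual


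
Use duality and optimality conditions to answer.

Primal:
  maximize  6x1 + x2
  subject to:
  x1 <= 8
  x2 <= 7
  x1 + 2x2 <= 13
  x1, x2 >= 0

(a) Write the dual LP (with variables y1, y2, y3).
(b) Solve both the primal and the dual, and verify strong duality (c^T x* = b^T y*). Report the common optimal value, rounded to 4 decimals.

The standard primal-dual pair for 'max c^T x s.t. A x <= b, x >= 0' is:
  Dual:  min b^T y  s.t.  A^T y >= c,  y >= 0.

So the dual LP is:
  minimize  8y1 + 7y2 + 13y3
  subject to:
    y1 + y3 >= 6
    y2 + 2y3 >= 1
    y1, y2, y3 >= 0

Solving the primal: x* = (8, 2.5).
  primal value c^T x* = 50.5.
Solving the dual: y* = (5.5, 0, 0.5).
  dual value b^T y* = 50.5.
Strong duality: c^T x* = b^T y*. Confirmed.

50.5


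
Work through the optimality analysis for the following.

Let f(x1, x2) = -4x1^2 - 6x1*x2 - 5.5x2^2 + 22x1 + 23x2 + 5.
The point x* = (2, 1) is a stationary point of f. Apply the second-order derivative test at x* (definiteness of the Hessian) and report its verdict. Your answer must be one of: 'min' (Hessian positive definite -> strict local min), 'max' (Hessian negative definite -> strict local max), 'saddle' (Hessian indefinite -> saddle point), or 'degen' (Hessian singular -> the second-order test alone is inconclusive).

Compute the Hessian H = grad^2 f:
  H = [[-8, -6], [-6, -11]]
Verify stationarity: grad f(x*) = H x* + g = (0, 0).
Eigenvalues of H: -15.6847, -3.3153.
Both eigenvalues < 0, so H is negative definite -> x* is a strict local max.

max


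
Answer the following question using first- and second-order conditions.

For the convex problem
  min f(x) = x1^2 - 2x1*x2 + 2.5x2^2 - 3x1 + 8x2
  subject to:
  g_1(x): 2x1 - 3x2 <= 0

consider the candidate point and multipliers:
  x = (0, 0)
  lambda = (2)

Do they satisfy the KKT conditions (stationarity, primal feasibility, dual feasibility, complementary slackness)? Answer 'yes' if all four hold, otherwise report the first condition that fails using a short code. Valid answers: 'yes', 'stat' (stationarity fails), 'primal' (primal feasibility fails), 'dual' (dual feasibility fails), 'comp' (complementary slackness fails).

Gradient of f: grad f(x) = Q x + c = (-3, 8)
Constraint values g_i(x) = a_i^T x - b_i:
  g_1((0, 0)) = 0
Stationarity residual: grad f(x) + sum_i lambda_i a_i = (1, 2)
  -> stationarity FAILS
Primal feasibility (all g_i <= 0): OK
Dual feasibility (all lambda_i >= 0): OK
Complementary slackness (lambda_i * g_i(x) = 0 for all i): OK

Verdict: the first failing condition is stationarity -> stat.

stat


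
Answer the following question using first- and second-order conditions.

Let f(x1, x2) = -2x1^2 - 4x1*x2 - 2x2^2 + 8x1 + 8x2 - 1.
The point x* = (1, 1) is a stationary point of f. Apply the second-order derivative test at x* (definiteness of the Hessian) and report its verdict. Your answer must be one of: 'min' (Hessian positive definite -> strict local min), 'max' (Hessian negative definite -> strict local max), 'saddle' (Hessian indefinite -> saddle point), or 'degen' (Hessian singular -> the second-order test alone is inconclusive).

Compute the Hessian H = grad^2 f:
  H = [[-4, -4], [-4, -4]]
Verify stationarity: grad f(x*) = H x* + g = (0, 0).
Eigenvalues of H: -8, 0.
H has a zero eigenvalue (singular; negative semidefinite but not definite), so H is neither positive definite, negative definite, nor indefinite. The second-order test alone is inconclusive -> degen.
(Indeed, f is constant along the null direction of H through x*, so x* is not a strict local extremum.)

degen


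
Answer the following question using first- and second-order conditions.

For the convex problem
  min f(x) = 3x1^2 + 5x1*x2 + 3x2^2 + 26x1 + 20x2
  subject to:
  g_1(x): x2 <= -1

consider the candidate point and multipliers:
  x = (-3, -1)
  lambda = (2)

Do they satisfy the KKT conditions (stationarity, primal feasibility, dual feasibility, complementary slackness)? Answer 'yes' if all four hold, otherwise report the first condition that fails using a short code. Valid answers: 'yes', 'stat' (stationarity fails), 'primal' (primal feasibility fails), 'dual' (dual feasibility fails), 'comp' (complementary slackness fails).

Gradient of f: grad f(x) = Q x + c = (3, -1)
Constraint values g_i(x) = a_i^T x - b_i:
  g_1((-3, -1)) = 0
Stationarity residual: grad f(x) + sum_i lambda_i a_i = (3, 1)
  -> stationarity FAILS
Primal feasibility (all g_i <= 0): OK
Dual feasibility (all lambda_i >= 0): OK
Complementary slackness (lambda_i * g_i(x) = 0 for all i): OK

Verdict: the first failing condition is stationarity -> stat.

stat


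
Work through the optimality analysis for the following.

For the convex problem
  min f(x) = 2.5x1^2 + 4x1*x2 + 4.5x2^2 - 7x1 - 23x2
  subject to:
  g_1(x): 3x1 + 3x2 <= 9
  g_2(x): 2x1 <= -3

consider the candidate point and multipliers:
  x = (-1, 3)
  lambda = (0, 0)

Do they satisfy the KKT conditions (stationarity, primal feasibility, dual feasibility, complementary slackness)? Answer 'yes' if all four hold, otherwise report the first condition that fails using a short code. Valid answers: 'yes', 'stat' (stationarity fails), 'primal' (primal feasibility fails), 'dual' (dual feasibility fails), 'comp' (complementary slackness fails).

Gradient of f: grad f(x) = Q x + c = (0, 0)
Constraint values g_i(x) = a_i^T x - b_i:
  g_1((-1, 3)) = -3
  g_2((-1, 3)) = 1
Stationarity residual: grad f(x) + sum_i lambda_i a_i = (0, 0)
  -> stationarity OK
Primal feasibility (all g_i <= 0): FAILS
Dual feasibility (all lambda_i >= 0): OK
Complementary slackness (lambda_i * g_i(x) = 0 for all i): OK

Verdict: the first failing condition is primal_feasibility -> primal.

primal


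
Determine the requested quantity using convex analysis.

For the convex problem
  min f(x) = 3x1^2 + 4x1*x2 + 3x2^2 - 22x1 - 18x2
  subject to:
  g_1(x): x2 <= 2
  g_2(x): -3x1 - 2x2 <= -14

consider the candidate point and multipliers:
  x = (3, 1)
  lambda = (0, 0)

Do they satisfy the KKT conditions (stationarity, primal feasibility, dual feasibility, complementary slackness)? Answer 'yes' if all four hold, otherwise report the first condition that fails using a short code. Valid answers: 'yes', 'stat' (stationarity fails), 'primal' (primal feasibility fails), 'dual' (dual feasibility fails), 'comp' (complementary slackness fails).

Gradient of f: grad f(x) = Q x + c = (0, 0)
Constraint values g_i(x) = a_i^T x - b_i:
  g_1((3, 1)) = -1
  g_2((3, 1)) = 3
Stationarity residual: grad f(x) + sum_i lambda_i a_i = (0, 0)
  -> stationarity OK
Primal feasibility (all g_i <= 0): FAILS
Dual feasibility (all lambda_i >= 0): OK
Complementary slackness (lambda_i * g_i(x) = 0 for all i): OK

Verdict: the first failing condition is primal_feasibility -> primal.

primal


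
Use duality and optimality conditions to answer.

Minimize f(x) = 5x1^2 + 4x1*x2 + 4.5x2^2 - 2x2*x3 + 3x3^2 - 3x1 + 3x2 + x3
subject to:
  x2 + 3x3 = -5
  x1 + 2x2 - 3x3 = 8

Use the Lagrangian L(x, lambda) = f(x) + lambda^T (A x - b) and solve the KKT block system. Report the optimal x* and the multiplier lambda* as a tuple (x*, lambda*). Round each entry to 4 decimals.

Form the Lagrangian:
  L(x, lambda) = (1/2) x^T Q x + c^T x + lambda^T (A x - b)
Stationarity (grad_x L = 0): Q x + c + A^T lambda = 0.
Primal feasibility: A x = b.

This gives the KKT block system:
  [ Q   A^T ] [ x     ]   [-c ]
  [ A    0  ] [ lambda ] = [ b ]

Solving the linear system:
  x*      = (0.6753, 0.7749, -1.925)
  lambda* = (-2.8196, -6.8528)
  f(x*)   = 19.5491

x* = (0.6753, 0.7749, -1.925), lambda* = (-2.8196, -6.8528)


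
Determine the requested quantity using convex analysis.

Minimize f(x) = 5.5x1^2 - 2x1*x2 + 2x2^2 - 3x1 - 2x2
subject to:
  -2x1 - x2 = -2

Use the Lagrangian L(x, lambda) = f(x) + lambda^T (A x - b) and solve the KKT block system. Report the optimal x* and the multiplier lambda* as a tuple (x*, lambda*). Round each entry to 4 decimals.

Form the Lagrangian:
  L(x, lambda) = (1/2) x^T Q x + c^T x + lambda^T (A x - b)
Stationarity (grad_x L = 0): Q x + c + A^T lambda = 0.
Primal feasibility: A x = b.

This gives the KKT block system:
  [ Q   A^T ] [ x     ]   [-c ]
  [ A    0  ] [ lambda ] = [ b ]

Solving the linear system:
  x*      = (0.5429, 0.9143)
  lambda* = (0.5714)
  f(x*)   = -1.1571

x* = (0.5429, 0.9143), lambda* = (0.5714)


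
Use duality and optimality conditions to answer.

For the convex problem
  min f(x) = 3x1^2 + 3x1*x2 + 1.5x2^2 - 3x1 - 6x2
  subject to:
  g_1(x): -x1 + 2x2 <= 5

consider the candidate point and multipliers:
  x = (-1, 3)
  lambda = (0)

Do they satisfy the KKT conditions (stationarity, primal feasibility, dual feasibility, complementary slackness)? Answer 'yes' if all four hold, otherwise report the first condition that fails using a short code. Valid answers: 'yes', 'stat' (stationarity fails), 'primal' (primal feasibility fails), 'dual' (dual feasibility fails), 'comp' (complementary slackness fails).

Gradient of f: grad f(x) = Q x + c = (0, 0)
Constraint values g_i(x) = a_i^T x - b_i:
  g_1((-1, 3)) = 2
Stationarity residual: grad f(x) + sum_i lambda_i a_i = (0, 0)
  -> stationarity OK
Primal feasibility (all g_i <= 0): FAILS
Dual feasibility (all lambda_i >= 0): OK
Complementary slackness (lambda_i * g_i(x) = 0 for all i): OK

Verdict: the first failing condition is primal_feasibility -> primal.

primal


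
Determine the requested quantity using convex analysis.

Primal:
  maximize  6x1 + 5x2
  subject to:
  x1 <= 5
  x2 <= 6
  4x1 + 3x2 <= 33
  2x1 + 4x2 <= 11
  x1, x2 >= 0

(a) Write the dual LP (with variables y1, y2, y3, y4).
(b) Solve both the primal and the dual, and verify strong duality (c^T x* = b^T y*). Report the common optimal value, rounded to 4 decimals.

The standard primal-dual pair for 'max c^T x s.t. A x <= b, x >= 0' is:
  Dual:  min b^T y  s.t.  A^T y >= c,  y >= 0.

So the dual LP is:
  minimize  5y1 + 6y2 + 33y3 + 11y4
  subject to:
    y1 + 4y3 + 2y4 >= 6
    y2 + 3y3 + 4y4 >= 5
    y1, y2, y3, y4 >= 0

Solving the primal: x* = (5, 0.25).
  primal value c^T x* = 31.25.
Solving the dual: y* = (3.5, 0, 0, 1.25).
  dual value b^T y* = 31.25.
Strong duality: c^T x* = b^T y*. Confirmed.

31.25


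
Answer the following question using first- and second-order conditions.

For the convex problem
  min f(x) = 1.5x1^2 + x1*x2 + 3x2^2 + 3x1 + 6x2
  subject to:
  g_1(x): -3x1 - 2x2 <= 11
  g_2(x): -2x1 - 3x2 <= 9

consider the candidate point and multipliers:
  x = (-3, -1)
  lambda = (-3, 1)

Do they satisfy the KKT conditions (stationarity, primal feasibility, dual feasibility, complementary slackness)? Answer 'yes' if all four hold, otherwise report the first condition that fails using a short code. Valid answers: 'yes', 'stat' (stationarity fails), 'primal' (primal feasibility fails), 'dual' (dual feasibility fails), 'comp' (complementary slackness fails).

Gradient of f: grad f(x) = Q x + c = (-7, -3)
Constraint values g_i(x) = a_i^T x - b_i:
  g_1((-3, -1)) = 0
  g_2((-3, -1)) = 0
Stationarity residual: grad f(x) + sum_i lambda_i a_i = (0, 0)
  -> stationarity OK
Primal feasibility (all g_i <= 0): OK
Dual feasibility (all lambda_i >= 0): FAILS
Complementary slackness (lambda_i * g_i(x) = 0 for all i): OK

Verdict: the first failing condition is dual_feasibility -> dual.

dual


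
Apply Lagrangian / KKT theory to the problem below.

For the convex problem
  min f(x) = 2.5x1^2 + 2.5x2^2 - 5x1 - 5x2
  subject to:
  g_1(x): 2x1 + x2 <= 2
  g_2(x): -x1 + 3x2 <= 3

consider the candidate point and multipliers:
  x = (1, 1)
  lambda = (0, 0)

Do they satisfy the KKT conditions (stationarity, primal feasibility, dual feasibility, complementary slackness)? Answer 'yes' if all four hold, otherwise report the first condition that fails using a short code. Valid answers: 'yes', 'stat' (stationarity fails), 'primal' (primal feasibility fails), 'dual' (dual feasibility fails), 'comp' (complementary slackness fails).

Gradient of f: grad f(x) = Q x + c = (0, 0)
Constraint values g_i(x) = a_i^T x - b_i:
  g_1((1, 1)) = 1
  g_2((1, 1)) = -1
Stationarity residual: grad f(x) + sum_i lambda_i a_i = (0, 0)
  -> stationarity OK
Primal feasibility (all g_i <= 0): FAILS
Dual feasibility (all lambda_i >= 0): OK
Complementary slackness (lambda_i * g_i(x) = 0 for all i): OK

Verdict: the first failing condition is primal_feasibility -> primal.

primal
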